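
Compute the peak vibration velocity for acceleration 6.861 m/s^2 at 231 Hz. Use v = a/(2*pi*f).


omega = 2*pi*f = 2*pi*231 = 1451.42 rad/s
v = a / omega = 6.861 / 1451.42 = 0.0047271 m/s


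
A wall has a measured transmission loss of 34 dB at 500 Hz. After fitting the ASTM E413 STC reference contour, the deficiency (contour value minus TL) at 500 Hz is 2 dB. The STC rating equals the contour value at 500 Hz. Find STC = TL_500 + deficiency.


By ASTM E413, STC = value of the fitted reference contour at 500 Hz.
Contour value at 500 Hz = TL_500 + deficiency = 34 + 2 = 36
STC = 36


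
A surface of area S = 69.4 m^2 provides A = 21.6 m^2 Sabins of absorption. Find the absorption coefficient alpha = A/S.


Absorption coefficient = absorbed power / incident power
alpha = A / S = 21.6 / 69.4 = 0.31124


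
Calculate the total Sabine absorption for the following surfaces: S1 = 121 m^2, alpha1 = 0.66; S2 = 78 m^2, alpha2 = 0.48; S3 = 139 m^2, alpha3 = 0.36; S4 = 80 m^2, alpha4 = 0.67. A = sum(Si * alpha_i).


121 * 0.66 = 79.86
78 * 0.48 = 37.44
139 * 0.36 = 50.04
80 * 0.67 = 53.6
A_total = 79.86 + 37.44 + 50.04 + 53.6 = 220.94 m^2


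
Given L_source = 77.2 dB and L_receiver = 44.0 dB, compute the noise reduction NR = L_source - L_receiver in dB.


NR = L_source - L_receiver (difference between source and receiving room levels)
NR = 77.2 - 44.0 = 33.2 dB


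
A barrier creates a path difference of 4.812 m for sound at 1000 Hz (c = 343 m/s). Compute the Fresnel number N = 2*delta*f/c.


N = 2*delta*f/c = 2*delta/lambda, where lambda = c/f
lambda = 343 / 1000 = 0.343 m
N = 2 * 4.812 / 0.343 = 28.058


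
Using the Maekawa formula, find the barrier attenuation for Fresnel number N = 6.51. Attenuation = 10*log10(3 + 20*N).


3 + 20*N = 3 + 20*6.51 = 133.2
Att = 10*log10(133.2) = 21.245 dB


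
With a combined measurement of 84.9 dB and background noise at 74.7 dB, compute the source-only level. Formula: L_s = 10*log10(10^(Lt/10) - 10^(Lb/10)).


10^(84.9/10) = 3.0903e+08
10^(74.7/10) = 2.95121e+07
Difference = 3.0903e+08 - 2.95121e+07 = 2.79518e+08
L_source = 10*log10(2.79518e+08) = 84.464 dB


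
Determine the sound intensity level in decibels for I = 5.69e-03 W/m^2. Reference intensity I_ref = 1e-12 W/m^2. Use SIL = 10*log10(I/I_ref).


I / I_ref = 5.69e-03 / 1e-12 = 5.69e+09
SIL = 10 * log10(5.69e+09) = 97.551 dB


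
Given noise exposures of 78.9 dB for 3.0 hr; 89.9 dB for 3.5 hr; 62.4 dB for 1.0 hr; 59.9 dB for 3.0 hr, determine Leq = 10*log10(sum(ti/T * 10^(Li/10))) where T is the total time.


T_total = 3.0 + 3.5 + 1.0 + 3.0 = 10.5 hr
(3.0/10.5) * 10^(78.9/10) = 2.21785e+07
(3.5/10.5) * 10^(89.9/10) = 3.25746e+08
(1.0/10.5) * 10^(62.4/10) = 165505
(3.0/10.5) * 10^(59.9/10) = 279211
Sum = 2.21785e+07 + 3.25746e+08 + 165505 + 279211 = 3.48369e+08
Leq = 10*log10(3.48369e+08) = 85.42 dB


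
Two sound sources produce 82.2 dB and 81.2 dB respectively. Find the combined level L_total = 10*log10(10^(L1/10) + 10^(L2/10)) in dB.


10^(82.2/10) = 1.65959e+08
10^(81.2/10) = 1.31826e+08
Sum = 1.65959e+08 + 1.31826e+08 = 2.97785e+08
L_total = 10*log10(2.97785e+08) = 84.739 dB


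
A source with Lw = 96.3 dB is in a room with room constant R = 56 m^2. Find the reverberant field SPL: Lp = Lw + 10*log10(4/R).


4/R = 4/56 = 0.0714286
Lp = 96.3 + 10*log10(0.0714286) = 84.839 dB


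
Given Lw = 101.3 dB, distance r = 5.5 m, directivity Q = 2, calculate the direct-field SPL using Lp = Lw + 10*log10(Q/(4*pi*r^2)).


4*pi*r^2 = 4*pi*5.5^2 = 380.133 m^2
Q / (4*pi*r^2) = 2 / 380.133 = 0.00526132
Lp = 101.3 + 10*log10(0.00526132) = 78.511 dB


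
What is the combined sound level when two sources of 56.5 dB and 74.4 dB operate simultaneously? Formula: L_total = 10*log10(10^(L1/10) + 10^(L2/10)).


10^(56.5/10) = 446684
10^(74.4/10) = 2.75423e+07
Sum = 446684 + 2.75423e+07 = 2.7989e+07
L_total = 10*log10(2.7989e+07) = 74.47 dB


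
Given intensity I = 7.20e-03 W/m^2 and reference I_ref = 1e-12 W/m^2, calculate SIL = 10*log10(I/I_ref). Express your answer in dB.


I / I_ref = 7.20e-03 / 1e-12 = 7.2e+09
SIL = 10 * log10(7.2e+09) = 98.573 dB


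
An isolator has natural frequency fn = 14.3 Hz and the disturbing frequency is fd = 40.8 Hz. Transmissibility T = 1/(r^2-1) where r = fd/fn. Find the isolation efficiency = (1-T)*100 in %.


r = 40.8 / 14.3 = 2.85315
r^2 - 1 = 2.85315^2 - 1 = 7.14046
T = 1/7.14046 = 0.140047
Efficiency = (1 - 0.140047)*100 = 85.995 %


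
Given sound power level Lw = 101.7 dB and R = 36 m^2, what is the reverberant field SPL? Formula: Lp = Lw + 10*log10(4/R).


4/R = 4/36 = 0.111111
Lp = 101.7 + 10*log10(0.111111) = 92.158 dB


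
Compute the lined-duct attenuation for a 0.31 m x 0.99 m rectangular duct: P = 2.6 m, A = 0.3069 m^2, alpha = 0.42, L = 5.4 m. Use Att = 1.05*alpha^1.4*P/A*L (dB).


alpha^1.4 = 0.42^1.4 = 0.296858
Attenuation rate = 1.05 * alpha^1.4 * P / A
= 1.05 * 0.296858 * 2.6 / 0.3069 = 2.64067 dB/m
Total Att = 2.64067 * 5.4 = 14.26 dB


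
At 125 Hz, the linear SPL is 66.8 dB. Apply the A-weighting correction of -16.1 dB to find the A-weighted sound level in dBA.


A-weighting table: 125 Hz -> -16.1 dB correction
SPL_A = SPL + correction = 66.8 + (-16.1) = 50.7 dBA


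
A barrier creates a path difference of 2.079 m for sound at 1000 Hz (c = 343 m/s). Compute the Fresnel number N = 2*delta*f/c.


N = 2*delta*f/c = 2*delta/lambda, where lambda = c/f
lambda = 343 / 1000 = 0.343 m
N = 2 * 2.079 / 0.343 = 12.122


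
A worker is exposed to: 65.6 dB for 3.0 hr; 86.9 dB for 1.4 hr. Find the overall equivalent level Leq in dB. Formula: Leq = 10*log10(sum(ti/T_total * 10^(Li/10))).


T_total = 3.0 + 1.4 = 4.4 hr
(3.0/4.4) * 10^(65.6/10) = 2.47553e+06
(1.4/4.4) * 10^(86.9/10) = 1.55839e+08
Sum = 2.47553e+06 + 1.55839e+08 = 1.58315e+08
Leq = 10*log10(1.58315e+08) = 81.995 dB


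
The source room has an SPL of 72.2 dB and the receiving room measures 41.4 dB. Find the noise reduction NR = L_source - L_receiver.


NR = L_source - L_receiver (difference between source and receiving room levels)
NR = 72.2 - 41.4 = 30.8 dB


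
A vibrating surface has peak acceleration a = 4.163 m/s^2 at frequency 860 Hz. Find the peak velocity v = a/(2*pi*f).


omega = 2*pi*f = 2*pi*860 = 5403.54 rad/s
v = a / omega = 4.163 / 5403.54 = 0.00077042 m/s


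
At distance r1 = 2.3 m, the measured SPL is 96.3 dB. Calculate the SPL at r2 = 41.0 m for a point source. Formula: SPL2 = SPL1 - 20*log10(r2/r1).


r2/r1 = 41.0/2.3 = 17.8261
Correction = 20*log10(17.8261) = 25.0211 dB
SPL2 = 96.3 - 25.0211 = 71.279 dB


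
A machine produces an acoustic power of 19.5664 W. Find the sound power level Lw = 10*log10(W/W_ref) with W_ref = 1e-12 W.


W / W_ref = 19.5664 / 1e-12 = 1.95664e+13
Lw = 10 * log10(1.95664e+13) = 132.92 dB


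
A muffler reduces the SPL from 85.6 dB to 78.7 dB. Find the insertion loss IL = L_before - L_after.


Insertion loss = SPL without muffler - SPL with muffler
IL = 85.6 - 78.7 = 6.9 dB


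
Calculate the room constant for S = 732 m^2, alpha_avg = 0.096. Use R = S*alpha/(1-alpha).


R = 732 * 0.096 / (1 - 0.096) = 77.735 m^2


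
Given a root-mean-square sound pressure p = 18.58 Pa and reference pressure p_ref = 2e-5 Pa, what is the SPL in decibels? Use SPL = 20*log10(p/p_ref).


p / p_ref = 18.58 / 2e-5 = 929000
SPL = 20 * log10(929000) = 119.36 dB


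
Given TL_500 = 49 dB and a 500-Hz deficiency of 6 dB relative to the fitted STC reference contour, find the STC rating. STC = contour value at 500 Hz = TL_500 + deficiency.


By ASTM E413, STC = value of the fitted reference contour at 500 Hz.
Contour value at 500 Hz = TL_500 + deficiency = 49 + 6 = 55
STC = 55


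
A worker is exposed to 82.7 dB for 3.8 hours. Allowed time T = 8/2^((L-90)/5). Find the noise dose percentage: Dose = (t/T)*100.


T_allowed = 8 / 2^((82.7 - 90)/5) = 22.0087 hr
Dose = 3.8 / 22.0087 * 100 = 17.266 %


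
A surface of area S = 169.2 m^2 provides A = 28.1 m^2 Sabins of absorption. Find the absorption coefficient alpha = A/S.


Absorption coefficient = absorbed power / incident power
alpha = A / S = 28.1 / 169.2 = 0.16608


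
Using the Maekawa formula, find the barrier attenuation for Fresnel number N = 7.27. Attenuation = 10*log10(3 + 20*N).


3 + 20*N = 3 + 20*7.27 = 148.4
Att = 10*log10(148.4) = 21.714 dB


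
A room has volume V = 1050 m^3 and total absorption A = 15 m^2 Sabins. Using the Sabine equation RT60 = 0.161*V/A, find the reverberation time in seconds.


RT60 = 0.161 * 1050 / 15 = 11.27 s


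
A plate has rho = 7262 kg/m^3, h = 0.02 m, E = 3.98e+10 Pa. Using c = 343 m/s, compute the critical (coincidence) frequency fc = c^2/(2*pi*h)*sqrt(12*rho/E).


12*rho/E = 12*7262/3.98e+10 = 2.18955e-06
sqrt(12*rho/E) = sqrt(2.18955e-06) = 0.00147971
c^2/(2*pi*h) = 343^2/(2*pi*0.02) = 936221
fc = 936221 * 0.00147971 = 1385.3 Hz


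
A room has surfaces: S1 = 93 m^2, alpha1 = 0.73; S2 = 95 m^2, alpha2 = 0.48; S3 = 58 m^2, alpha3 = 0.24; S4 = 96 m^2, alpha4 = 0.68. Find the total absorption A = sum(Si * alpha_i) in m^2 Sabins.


93 * 0.73 = 67.89
95 * 0.48 = 45.6
58 * 0.24 = 13.92
96 * 0.68 = 65.28
A_total = 67.89 + 45.6 + 13.92 + 65.28 = 192.69 m^2


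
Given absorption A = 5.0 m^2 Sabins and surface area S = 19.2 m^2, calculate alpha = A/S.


Absorption coefficient = absorbed power / incident power
alpha = A / S = 5.0 / 19.2 = 0.26042


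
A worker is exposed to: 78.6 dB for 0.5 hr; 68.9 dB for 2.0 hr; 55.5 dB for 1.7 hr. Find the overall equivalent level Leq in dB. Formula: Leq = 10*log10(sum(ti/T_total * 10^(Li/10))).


T_total = 0.5 + 2.0 + 1.7 = 4.2 hr
(0.5/4.2) * 10^(78.6/10) = 8.62424e+06
(2.0/4.2) * 10^(68.9/10) = 3.69641e+06
(1.7/4.2) * 10^(55.5/10) = 143615
Sum = 8.62424e+06 + 3.69641e+06 + 143615 = 1.24643e+07
Leq = 10*log10(1.24643e+07) = 70.957 dB


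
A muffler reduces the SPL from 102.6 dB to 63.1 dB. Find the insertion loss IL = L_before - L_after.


Insertion loss = SPL without muffler - SPL with muffler
IL = 102.6 - 63.1 = 39.5 dB


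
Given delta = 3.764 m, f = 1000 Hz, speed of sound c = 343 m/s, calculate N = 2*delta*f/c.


N = 2*delta*f/c = 2*delta/lambda, where lambda = c/f
lambda = 343 / 1000 = 0.343 m
N = 2 * 3.764 / 0.343 = 21.948


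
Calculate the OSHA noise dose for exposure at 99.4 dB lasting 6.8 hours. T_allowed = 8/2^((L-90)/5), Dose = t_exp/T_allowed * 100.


T_allowed = 8 / 2^((99.4 - 90)/5) = 2.17347 hr
Dose = 6.8 / 2.17347 * 100 = 312.86 %


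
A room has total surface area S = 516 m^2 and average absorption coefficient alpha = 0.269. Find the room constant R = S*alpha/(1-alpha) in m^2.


R = 516 * 0.269 / (1 - 0.269) = 189.88 m^2


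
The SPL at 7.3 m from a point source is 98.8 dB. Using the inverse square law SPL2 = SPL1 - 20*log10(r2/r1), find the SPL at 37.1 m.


r2/r1 = 37.1/7.3 = 5.08219
Correction = 20*log10(5.08219) = 14.121 dB
SPL2 = 98.8 - 14.121 = 84.679 dB


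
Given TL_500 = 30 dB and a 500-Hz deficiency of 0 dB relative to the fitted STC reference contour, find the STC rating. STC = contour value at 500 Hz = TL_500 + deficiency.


By ASTM E413, STC = value of the fitted reference contour at 500 Hz.
Contour value at 500 Hz = TL_500 + deficiency = 30 + 0 = 30
STC = 30


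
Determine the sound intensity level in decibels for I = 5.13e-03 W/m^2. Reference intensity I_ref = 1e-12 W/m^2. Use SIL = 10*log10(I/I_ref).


I / I_ref = 5.13e-03 / 1e-12 = 5.13e+09
SIL = 10 * log10(5.13e+09) = 97.101 dB


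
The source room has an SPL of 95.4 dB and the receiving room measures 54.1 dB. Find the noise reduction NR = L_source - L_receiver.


NR = L_source - L_receiver (difference between source and receiving room levels)
NR = 95.4 - 54.1 = 41.3 dB


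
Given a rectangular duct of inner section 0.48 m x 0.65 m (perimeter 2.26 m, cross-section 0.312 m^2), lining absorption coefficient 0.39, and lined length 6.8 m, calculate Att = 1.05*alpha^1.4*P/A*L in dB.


alpha^1.4 = 0.39^1.4 = 0.267603
Attenuation rate = 1.05 * alpha^1.4 * P / A
= 1.05 * 0.267603 * 2.26 / 0.312 = 2.03533 dB/m
Total Att = 2.03533 * 6.8 = 13.84 dB


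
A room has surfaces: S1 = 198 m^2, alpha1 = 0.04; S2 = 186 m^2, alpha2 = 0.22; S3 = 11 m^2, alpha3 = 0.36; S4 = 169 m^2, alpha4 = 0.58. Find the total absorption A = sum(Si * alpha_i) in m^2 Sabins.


198 * 0.04 = 7.92
186 * 0.22 = 40.92
11 * 0.36 = 3.96
169 * 0.58 = 98.02
A_total = 7.92 + 40.92 + 3.96 + 98.02 = 150.82 m^2


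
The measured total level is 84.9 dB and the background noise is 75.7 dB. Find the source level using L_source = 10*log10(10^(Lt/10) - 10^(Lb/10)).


10^(84.9/10) = 3.0903e+08
10^(75.7/10) = 3.71535e+07
Difference = 3.0903e+08 - 3.71535e+07 = 2.71876e+08
L_source = 10*log10(2.71876e+08) = 84.344 dB


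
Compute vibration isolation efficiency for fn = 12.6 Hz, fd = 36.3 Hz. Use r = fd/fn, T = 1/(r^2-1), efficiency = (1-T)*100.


r = 36.3 / 12.6 = 2.88095
r^2 - 1 = 2.88095^2 - 1 = 7.29987
T = 1/7.29987 = 0.136989
Efficiency = (1 - 0.136989)*100 = 86.301 %


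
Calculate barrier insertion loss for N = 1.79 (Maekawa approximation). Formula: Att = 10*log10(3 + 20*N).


3 + 20*N = 3 + 20*1.79 = 38.8
Att = 10*log10(38.8) = 15.888 dB


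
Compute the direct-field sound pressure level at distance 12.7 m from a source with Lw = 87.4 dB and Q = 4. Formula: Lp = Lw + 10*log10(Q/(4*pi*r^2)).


4*pi*r^2 = 4*pi*12.7^2 = 2026.83 m^2
Q / (4*pi*r^2) = 4 / 2026.83 = 0.00197353
Lp = 87.4 + 10*log10(0.00197353) = 60.352 dB


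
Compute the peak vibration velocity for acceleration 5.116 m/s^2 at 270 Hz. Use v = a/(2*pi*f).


omega = 2*pi*f = 2*pi*270 = 1696.46 rad/s
v = a / omega = 5.116 / 1696.46 = 0.0030157 m/s


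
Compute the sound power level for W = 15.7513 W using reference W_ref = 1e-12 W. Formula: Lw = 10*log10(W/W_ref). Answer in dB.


W / W_ref = 15.7513 / 1e-12 = 1.57513e+13
Lw = 10 * log10(1.57513e+13) = 131.97 dB


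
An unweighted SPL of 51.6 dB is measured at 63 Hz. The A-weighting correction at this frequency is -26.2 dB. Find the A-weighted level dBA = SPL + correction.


A-weighting table: 63 Hz -> -26.2 dB correction
SPL_A = SPL + correction = 51.6 + (-26.2) = 25.4 dBA


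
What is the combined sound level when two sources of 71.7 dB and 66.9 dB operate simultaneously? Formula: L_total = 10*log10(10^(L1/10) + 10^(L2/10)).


10^(71.7/10) = 1.47911e+07
10^(66.9/10) = 4.89779e+06
Sum = 1.47911e+07 + 4.89779e+06 = 1.96889e+07
L_total = 10*log10(1.96889e+07) = 72.942 dB


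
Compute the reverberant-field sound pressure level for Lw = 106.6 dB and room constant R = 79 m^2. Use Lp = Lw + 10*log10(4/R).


4/R = 4/79 = 0.0506329
Lp = 106.6 + 10*log10(0.0506329) = 93.644 dB


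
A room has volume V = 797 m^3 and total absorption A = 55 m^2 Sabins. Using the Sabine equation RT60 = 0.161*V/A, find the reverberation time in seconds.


RT60 = 0.161 * 797 / 55 = 2.333 s


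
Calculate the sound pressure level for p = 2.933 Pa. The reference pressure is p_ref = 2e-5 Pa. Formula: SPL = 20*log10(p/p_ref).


p / p_ref = 2.933 / 2e-5 = 146650
SPL = 20 * log10(146650) = 103.33 dB


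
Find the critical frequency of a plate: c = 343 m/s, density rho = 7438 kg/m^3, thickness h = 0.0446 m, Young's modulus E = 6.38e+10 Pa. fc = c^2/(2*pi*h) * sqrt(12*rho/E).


12*rho/E = 12*7438/6.38e+10 = 1.399e-06
sqrt(12*rho/E) = sqrt(1.399e-06) = 0.00118279
c^2/(2*pi*h) = 343^2/(2*pi*0.0446) = 419830
fc = 419830 * 0.00118279 = 496.57 Hz


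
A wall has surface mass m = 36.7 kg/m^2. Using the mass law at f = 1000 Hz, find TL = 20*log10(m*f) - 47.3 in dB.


m * f = 36.7 * 1000 = 36700
20*log10(36700) = 91.2933 dB
TL = 91.2933 - 47.3 = 43.993 dB


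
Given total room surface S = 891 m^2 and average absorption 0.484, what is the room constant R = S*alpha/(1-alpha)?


R = 891 * 0.484 / (1 - 0.484) = 835.74 m^2


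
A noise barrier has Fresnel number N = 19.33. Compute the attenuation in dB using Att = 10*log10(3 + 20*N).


3 + 20*N = 3 + 20*19.33 = 389.6
Att = 10*log10(389.6) = 25.906 dB


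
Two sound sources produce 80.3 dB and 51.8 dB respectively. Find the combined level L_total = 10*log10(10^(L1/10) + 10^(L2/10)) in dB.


10^(80.3/10) = 1.07152e+08
10^(51.8/10) = 151356
Sum = 1.07152e+08 + 151356 = 1.07303e+08
L_total = 10*log10(1.07303e+08) = 80.306 dB


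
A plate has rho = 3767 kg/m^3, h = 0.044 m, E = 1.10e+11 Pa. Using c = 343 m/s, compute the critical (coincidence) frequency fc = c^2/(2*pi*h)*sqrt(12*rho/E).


12*rho/E = 12*3767/1.10e+11 = 4.10945e-07
sqrt(12*rho/E) = sqrt(4.10945e-07) = 0.00064105
c^2/(2*pi*h) = 343^2/(2*pi*0.044) = 425555
fc = 425555 * 0.00064105 = 272.8 Hz


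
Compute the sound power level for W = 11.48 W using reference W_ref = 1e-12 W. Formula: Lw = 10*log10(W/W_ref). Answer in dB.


W / W_ref = 11.48 / 1e-12 = 1.148e+13
Lw = 10 * log10(1.148e+13) = 130.6 dB


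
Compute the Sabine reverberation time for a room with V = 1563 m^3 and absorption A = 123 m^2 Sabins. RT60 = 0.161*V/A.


RT60 = 0.161 * 1563 / 123 = 2.0459 s


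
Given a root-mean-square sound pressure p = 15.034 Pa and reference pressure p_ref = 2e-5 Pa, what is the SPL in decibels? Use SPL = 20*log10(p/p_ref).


p / p_ref = 15.034 / 2e-5 = 751700
SPL = 20 * log10(751700) = 117.52 dB


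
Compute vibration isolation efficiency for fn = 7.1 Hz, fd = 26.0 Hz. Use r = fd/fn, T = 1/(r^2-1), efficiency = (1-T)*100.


r = 26.0 / 7.1 = 3.66197
r^2 - 1 = 3.66197^2 - 1 = 12.41
T = 1/12.41 = 0.0805802
Efficiency = (1 - 0.0805802)*100 = 91.942 %


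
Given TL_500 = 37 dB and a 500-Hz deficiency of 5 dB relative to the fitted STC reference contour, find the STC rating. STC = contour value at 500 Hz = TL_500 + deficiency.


By ASTM E413, STC = value of the fitted reference contour at 500 Hz.
Contour value at 500 Hz = TL_500 + deficiency = 37 + 5 = 42
STC = 42


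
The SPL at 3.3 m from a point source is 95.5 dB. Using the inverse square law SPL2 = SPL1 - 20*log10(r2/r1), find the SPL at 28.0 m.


r2/r1 = 28.0/3.3 = 8.48485
Correction = 20*log10(8.48485) = 18.5729 dB
SPL2 = 95.5 - 18.5729 = 76.927 dB


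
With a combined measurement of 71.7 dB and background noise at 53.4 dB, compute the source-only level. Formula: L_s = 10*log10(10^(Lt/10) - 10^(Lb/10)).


10^(71.7/10) = 1.47911e+07
10^(53.4/10) = 218776
Difference = 1.47911e+07 - 218776 = 1.45723e+07
L_source = 10*log10(1.45723e+07) = 71.635 dB


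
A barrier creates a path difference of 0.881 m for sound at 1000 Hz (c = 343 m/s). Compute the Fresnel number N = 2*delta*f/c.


N = 2*delta*f/c = 2*delta/lambda, where lambda = c/f
lambda = 343 / 1000 = 0.343 m
N = 2 * 0.881 / 0.343 = 5.137


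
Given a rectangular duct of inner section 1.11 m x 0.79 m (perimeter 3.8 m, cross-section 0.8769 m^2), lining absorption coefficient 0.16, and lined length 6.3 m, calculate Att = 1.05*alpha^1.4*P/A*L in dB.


alpha^1.4 = 0.16^1.4 = 0.076872
Attenuation rate = 1.05 * alpha^1.4 * P / A
= 1.05 * 0.076872 * 3.8 / 0.8769 = 0.349777 dB/m
Total Att = 0.349777 * 6.3 = 2.2036 dB


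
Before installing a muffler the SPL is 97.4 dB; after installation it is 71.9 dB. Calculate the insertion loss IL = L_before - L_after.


Insertion loss = SPL without muffler - SPL with muffler
IL = 97.4 - 71.9 = 25.5 dB


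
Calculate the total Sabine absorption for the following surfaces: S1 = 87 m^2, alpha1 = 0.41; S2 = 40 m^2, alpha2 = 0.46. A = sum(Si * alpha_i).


87 * 0.41 = 35.67
40 * 0.46 = 18.4
A_total = 35.67 + 18.4 = 54.07 m^2


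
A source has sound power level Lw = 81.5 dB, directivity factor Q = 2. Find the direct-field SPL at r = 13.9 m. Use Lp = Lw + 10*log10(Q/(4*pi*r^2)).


4*pi*r^2 = 4*pi*13.9^2 = 2427.95 m^2
Q / (4*pi*r^2) = 2 / 2427.95 = 0.00082374
Lp = 81.5 + 10*log10(0.00082374) = 50.658 dB


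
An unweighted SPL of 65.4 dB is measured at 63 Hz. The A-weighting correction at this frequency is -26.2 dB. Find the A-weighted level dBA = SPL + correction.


A-weighting table: 63 Hz -> -26.2 dB correction
SPL_A = SPL + correction = 65.4 + (-26.2) = 39.2 dBA


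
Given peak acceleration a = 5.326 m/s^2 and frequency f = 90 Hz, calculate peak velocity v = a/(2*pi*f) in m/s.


omega = 2*pi*f = 2*pi*90 = 565.487 rad/s
v = a / omega = 5.326 / 565.487 = 0.0094184 m/s


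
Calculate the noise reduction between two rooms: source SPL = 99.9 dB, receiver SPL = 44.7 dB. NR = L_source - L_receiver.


NR = L_source - L_receiver (difference between source and receiving room levels)
NR = 99.9 - 44.7 = 55.2 dB


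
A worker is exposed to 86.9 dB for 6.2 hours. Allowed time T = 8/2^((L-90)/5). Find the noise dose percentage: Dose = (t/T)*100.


T_allowed = 8 / 2^((86.9 - 90)/5) = 12.295 hr
Dose = 6.2 / 12.295 * 100 = 50.427 %


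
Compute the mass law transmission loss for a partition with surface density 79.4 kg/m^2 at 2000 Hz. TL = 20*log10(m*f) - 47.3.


m * f = 79.4 * 2000 = 158800
20*log10(158800) = 104.017 dB
TL = 104.017 - 47.3 = 56.717 dB


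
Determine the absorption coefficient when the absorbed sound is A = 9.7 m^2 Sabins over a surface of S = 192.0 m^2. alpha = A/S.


Absorption coefficient = absorbed power / incident power
alpha = A / S = 9.7 / 192.0 = 0.050521


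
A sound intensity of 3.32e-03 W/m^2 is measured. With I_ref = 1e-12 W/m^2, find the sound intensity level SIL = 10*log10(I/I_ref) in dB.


I / I_ref = 3.32e-03 / 1e-12 = 3.32e+09
SIL = 10 * log10(3.32e+09) = 95.211 dB


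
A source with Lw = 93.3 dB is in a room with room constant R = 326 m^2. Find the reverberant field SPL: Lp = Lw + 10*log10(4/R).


4/R = 4/326 = 0.0122699
Lp = 93.3 + 10*log10(0.0122699) = 74.188 dB


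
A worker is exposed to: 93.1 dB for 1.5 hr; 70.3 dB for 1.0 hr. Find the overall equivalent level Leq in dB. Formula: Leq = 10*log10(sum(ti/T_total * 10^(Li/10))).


T_total = 1.5 + 1.0 = 2.5 hr
(1.5/2.5) * 10^(93.1/10) = 1.22504e+09
(1.0/2.5) * 10^(70.3/10) = 4.28608e+06
Sum = 1.22504e+09 + 4.28608e+06 = 1.22933e+09
Leq = 10*log10(1.22933e+09) = 90.897 dB


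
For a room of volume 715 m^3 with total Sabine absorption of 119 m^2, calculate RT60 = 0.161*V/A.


RT60 = 0.161 * 715 / 119 = 0.96735 s


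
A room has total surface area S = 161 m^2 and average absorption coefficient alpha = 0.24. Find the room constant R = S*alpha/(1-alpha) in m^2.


R = 161 * 0.24 / (1 - 0.24) = 50.842 m^2


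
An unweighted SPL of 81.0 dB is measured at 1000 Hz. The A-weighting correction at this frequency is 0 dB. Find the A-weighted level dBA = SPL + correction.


A-weighting table: 1000 Hz -> 0 dB correction
SPL_A = SPL + correction = 81.0 + (0) = 81 dBA


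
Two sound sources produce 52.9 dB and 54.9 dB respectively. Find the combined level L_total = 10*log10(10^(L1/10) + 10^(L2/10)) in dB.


10^(52.9/10) = 194984
10^(54.9/10) = 309030
Sum = 194984 + 309030 = 504014
L_total = 10*log10(504014) = 57.024 dB


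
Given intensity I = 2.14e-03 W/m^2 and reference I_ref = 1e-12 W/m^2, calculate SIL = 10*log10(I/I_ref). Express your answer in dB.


I / I_ref = 2.14e-03 / 1e-12 = 2.14e+09
SIL = 10 * log10(2.14e+09) = 93.304 dB


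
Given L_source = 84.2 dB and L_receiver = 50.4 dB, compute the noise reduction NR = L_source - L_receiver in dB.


NR = L_source - L_receiver (difference between source and receiving room levels)
NR = 84.2 - 50.4 = 33.8 dB


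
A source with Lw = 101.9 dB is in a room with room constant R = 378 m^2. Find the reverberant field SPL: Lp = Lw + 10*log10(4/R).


4/R = 4/378 = 0.010582
Lp = 101.9 + 10*log10(0.010582) = 82.146 dB


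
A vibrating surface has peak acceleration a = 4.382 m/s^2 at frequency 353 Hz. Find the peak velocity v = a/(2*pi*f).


omega = 2*pi*f = 2*pi*353 = 2217.96 rad/s
v = a / omega = 4.382 / 2217.96 = 0.0019757 m/s


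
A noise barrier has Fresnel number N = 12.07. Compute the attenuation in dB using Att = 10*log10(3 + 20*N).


3 + 20*N = 3 + 20*12.07 = 244.4
Att = 10*log10(244.4) = 23.881 dB


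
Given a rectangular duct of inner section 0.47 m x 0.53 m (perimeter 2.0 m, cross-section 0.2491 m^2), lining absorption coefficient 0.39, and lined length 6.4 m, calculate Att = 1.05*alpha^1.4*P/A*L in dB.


alpha^1.4 = 0.39^1.4 = 0.267603
Attenuation rate = 1.05 * alpha^1.4 * P / A
= 1.05 * 0.267603 * 2.0 / 0.2491 = 2.25599 dB/m
Total Att = 2.25599 * 6.4 = 14.438 dB


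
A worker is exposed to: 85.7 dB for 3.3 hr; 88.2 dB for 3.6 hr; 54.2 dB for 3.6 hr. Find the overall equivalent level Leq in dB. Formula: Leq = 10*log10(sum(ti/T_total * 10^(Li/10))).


T_total = 3.3 + 3.6 + 3.6 = 10.5 hr
(3.3/10.5) * 10^(85.7/10) = 1.16768e+08
(3.6/10.5) * 10^(88.2/10) = 2.26523e+08
(3.6/10.5) * 10^(54.2/10) = 90180.6
Sum = 1.16768e+08 + 2.26523e+08 + 90180.6 = 3.43381e+08
Leq = 10*log10(3.43381e+08) = 85.358 dB


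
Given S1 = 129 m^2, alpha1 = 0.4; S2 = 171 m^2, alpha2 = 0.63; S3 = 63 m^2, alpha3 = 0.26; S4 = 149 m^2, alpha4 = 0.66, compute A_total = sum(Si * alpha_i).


129 * 0.4 = 51.6
171 * 0.63 = 107.73
63 * 0.26 = 16.38
149 * 0.66 = 98.34
A_total = 51.6 + 107.73 + 16.38 + 98.34 = 274.05 m^2


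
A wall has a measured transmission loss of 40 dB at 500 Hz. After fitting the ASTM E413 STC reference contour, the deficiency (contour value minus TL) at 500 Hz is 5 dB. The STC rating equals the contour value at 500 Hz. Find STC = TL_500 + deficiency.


By ASTM E413, STC = value of the fitted reference contour at 500 Hz.
Contour value at 500 Hz = TL_500 + deficiency = 40 + 5 = 45
STC = 45


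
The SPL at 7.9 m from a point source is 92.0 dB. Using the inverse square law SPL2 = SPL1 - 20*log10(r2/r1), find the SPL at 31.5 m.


r2/r1 = 31.5/7.9 = 3.98734
Correction = 20*log10(3.98734) = 12.0137 dB
SPL2 = 92.0 - 12.0137 = 79.986 dB


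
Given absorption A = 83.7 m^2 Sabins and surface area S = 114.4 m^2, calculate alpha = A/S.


Absorption coefficient = absorbed power / incident power
alpha = A / S = 83.7 / 114.4 = 0.73164


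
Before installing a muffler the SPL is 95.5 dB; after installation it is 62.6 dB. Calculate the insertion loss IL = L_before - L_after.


Insertion loss = SPL without muffler - SPL with muffler
IL = 95.5 - 62.6 = 32.9 dB


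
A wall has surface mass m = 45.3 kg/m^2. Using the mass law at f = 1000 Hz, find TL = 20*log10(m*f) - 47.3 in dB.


m * f = 45.3 * 1000 = 45300
20*log10(45300) = 93.122 dB
TL = 93.122 - 47.3 = 45.822 dB


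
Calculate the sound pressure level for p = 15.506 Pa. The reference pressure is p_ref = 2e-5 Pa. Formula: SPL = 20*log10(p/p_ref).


p / p_ref = 15.506 / 2e-5 = 775300
SPL = 20 * log10(775300) = 117.79 dB


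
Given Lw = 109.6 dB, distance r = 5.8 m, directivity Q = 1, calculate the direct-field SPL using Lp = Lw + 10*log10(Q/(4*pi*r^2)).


4*pi*r^2 = 4*pi*5.8^2 = 422.733 m^2
Q / (4*pi*r^2) = 1 / 422.733 = 0.00236556
Lp = 109.6 + 10*log10(0.00236556) = 83.339 dB


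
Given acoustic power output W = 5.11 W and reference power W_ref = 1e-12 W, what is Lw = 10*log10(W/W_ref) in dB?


W / W_ref = 5.11 / 1e-12 = 5.11e+12
Lw = 10 * log10(5.11e+12) = 127.08 dB


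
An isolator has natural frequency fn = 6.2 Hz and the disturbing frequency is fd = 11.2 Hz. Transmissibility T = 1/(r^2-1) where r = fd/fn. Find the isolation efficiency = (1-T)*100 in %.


r = 11.2 / 6.2 = 1.80645
r^2 - 1 = 1.80645^2 - 1 = 2.26326
T = 1/2.26326 = 0.441841
Efficiency = (1 - 0.441841)*100 = 55.816 %


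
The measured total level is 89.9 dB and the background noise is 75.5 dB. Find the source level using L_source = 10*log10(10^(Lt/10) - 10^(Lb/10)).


10^(89.9/10) = 9.77237e+08
10^(75.5/10) = 3.54813e+07
Difference = 9.77237e+08 - 3.54813e+07 = 9.41756e+08
L_source = 10*log10(9.41756e+08) = 89.739 dB


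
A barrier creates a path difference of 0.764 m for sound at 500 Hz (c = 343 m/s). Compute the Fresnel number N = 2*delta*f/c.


N = 2*delta*f/c = 2*delta/lambda, where lambda = c/f
lambda = 343 / 500 = 0.686 m
N = 2 * 0.764 / 0.686 = 2.2274


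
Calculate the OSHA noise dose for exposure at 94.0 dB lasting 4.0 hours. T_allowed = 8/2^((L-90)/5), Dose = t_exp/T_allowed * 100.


T_allowed = 8 / 2^((94.0 - 90)/5) = 4.59479 hr
Dose = 4.0 / 4.59479 * 100 = 87.055 %


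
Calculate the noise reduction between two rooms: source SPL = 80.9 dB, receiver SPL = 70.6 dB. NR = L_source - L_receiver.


NR = L_source - L_receiver (difference between source and receiving room levels)
NR = 80.9 - 70.6 = 10.3 dB


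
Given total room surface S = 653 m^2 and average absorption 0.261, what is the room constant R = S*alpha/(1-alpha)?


R = 653 * 0.261 / (1 - 0.261) = 230.63 m^2


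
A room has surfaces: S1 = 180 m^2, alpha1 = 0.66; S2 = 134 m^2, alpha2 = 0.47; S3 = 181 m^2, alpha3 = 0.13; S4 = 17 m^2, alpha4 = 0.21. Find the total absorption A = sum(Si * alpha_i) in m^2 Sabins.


180 * 0.66 = 118.8
134 * 0.47 = 62.98
181 * 0.13 = 23.53
17 * 0.21 = 3.57
A_total = 118.8 + 62.98 + 23.53 + 3.57 = 208.88 m^2


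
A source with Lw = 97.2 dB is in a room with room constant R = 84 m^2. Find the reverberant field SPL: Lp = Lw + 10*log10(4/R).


4/R = 4/84 = 0.047619
Lp = 97.2 + 10*log10(0.047619) = 83.978 dB


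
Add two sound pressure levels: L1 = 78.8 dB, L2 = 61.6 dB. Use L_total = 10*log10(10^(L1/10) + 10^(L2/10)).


10^(78.8/10) = 7.58578e+07
10^(61.6/10) = 1.44544e+06
Sum = 7.58578e+07 + 1.44544e+06 = 7.73032e+07
L_total = 10*log10(7.73032e+07) = 78.882 dB


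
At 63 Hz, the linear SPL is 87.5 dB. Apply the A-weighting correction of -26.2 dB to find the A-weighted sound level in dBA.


A-weighting table: 63 Hz -> -26.2 dB correction
SPL_A = SPL + correction = 87.5 + (-26.2) = 61.3 dBA


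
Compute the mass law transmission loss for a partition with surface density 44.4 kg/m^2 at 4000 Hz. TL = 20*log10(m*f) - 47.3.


m * f = 44.4 * 4000 = 177600
20*log10(177600) = 104.989 dB
TL = 104.989 - 47.3 = 57.689 dB


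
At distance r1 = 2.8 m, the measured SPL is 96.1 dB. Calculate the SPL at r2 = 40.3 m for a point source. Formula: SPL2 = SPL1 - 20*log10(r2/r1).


r2/r1 = 40.3/2.8 = 14.3929
Correction = 20*log10(14.3929) = 23.163 dB
SPL2 = 96.1 - 23.163 = 72.937 dB


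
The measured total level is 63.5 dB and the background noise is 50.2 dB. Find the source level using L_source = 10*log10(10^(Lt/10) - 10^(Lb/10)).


10^(63.5/10) = 2.23872e+06
10^(50.2/10) = 104713
Difference = 2.23872e+06 - 104713 = 2.13401e+06
L_source = 10*log10(2.13401e+06) = 63.292 dB


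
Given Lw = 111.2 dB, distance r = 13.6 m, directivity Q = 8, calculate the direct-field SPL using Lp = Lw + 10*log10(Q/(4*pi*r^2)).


4*pi*r^2 = 4*pi*13.6^2 = 2324.28 m^2
Q / (4*pi*r^2) = 8 / 2324.28 = 0.00344193
Lp = 111.2 + 10*log10(0.00344193) = 86.568 dB


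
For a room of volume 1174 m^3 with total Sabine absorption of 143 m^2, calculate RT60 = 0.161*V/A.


RT60 = 0.161 * 1174 / 143 = 1.3218 s


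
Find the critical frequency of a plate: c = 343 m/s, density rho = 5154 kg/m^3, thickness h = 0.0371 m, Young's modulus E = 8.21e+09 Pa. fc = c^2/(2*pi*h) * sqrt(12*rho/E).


12*rho/E = 12*5154/8.21e+09 = 7.53325e-06
sqrt(12*rho/E) = sqrt(7.53325e-06) = 0.00274468
c^2/(2*pi*h) = 343^2/(2*pi*0.0371) = 504701
fc = 504701 * 0.00274468 = 1385.2 Hz


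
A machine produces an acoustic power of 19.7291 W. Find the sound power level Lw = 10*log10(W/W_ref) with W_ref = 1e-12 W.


W / W_ref = 19.7291 / 1e-12 = 1.97291e+13
Lw = 10 * log10(1.97291e+13) = 132.95 dB


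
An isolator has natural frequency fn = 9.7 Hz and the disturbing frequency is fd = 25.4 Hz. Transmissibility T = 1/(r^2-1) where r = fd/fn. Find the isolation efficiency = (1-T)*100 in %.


r = 25.4 / 9.7 = 2.61856
r^2 - 1 = 2.61856^2 - 1 = 5.85686
T = 1/5.85686 = 0.17074
Efficiency = (1 - 0.17074)*100 = 82.926 %


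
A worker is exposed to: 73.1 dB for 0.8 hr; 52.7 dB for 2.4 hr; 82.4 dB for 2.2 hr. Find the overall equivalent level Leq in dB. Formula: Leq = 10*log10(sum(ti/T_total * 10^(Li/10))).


T_total = 0.8 + 2.4 + 2.2 = 5.4 hr
(0.8/5.4) * 10^(73.1/10) = 3.0248e+06
(2.4/5.4) * 10^(52.7/10) = 82759.4
(2.2/5.4) * 10^(82.4/10) = 7.07993e+07
Sum = 3.0248e+06 + 82759.4 + 7.07993e+07 = 7.39069e+07
Leq = 10*log10(7.39069e+07) = 78.687 dB


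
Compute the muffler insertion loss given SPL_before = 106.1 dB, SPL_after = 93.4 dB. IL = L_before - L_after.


Insertion loss = SPL without muffler - SPL with muffler
IL = 106.1 - 93.4 = 12.7 dB


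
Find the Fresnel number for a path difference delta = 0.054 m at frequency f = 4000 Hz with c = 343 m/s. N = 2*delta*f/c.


N = 2*delta*f/c = 2*delta/lambda, where lambda = c/f
lambda = 343 / 4000 = 0.08575 m
N = 2 * 0.054 / 0.08575 = 1.2595


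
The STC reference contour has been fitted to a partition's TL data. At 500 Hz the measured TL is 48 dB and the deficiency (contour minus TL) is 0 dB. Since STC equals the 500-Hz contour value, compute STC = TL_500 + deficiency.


By ASTM E413, STC = value of the fitted reference contour at 500 Hz.
Contour value at 500 Hz = TL_500 + deficiency = 48 + 0 = 48
STC = 48


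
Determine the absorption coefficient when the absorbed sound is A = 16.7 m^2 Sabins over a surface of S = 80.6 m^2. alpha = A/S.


Absorption coefficient = absorbed power / incident power
alpha = A / S = 16.7 / 80.6 = 0.2072


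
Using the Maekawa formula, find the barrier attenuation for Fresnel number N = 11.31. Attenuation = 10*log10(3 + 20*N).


3 + 20*N = 3 + 20*11.31 = 229.2
Att = 10*log10(229.2) = 23.602 dB


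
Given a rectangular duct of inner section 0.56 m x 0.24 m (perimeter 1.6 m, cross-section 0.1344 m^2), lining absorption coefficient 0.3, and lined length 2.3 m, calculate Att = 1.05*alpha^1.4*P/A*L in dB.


alpha^1.4 = 0.3^1.4 = 0.18534
Attenuation rate = 1.05 * alpha^1.4 * P / A
= 1.05 * 0.18534 * 1.6 / 0.1344 = 2.31675 dB/m
Total Att = 2.31675 * 2.3 = 5.3285 dB


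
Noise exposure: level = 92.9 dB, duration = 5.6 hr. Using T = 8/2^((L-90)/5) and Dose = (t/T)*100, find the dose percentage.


T_allowed = 8 / 2^((92.9 - 90)/5) = 5.35171 hr
Dose = 5.6 / 5.35171 * 100 = 104.64 %


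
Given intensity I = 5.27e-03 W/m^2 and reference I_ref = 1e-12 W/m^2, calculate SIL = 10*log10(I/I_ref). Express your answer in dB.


I / I_ref = 5.27e-03 / 1e-12 = 5.27e+09
SIL = 10 * log10(5.27e+09) = 97.218 dB


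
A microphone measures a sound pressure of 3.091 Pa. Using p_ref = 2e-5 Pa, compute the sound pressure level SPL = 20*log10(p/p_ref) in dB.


p / p_ref = 3.091 / 2e-5 = 154550
SPL = 20 * log10(154550) = 103.78 dB


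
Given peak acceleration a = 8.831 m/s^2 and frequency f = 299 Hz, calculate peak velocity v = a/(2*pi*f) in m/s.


omega = 2*pi*f = 2*pi*299 = 1878.67 rad/s
v = a / omega = 8.831 / 1878.67 = 0.0047007 m/s


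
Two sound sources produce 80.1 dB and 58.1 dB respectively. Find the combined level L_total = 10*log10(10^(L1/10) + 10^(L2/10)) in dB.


10^(80.1/10) = 1.02329e+08
10^(58.1/10) = 645654
Sum = 1.02329e+08 + 645654 = 1.02975e+08
L_total = 10*log10(1.02975e+08) = 80.127 dB


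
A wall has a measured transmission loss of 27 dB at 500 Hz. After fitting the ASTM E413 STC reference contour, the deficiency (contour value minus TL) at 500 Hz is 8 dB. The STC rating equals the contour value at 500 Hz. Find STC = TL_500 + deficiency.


By ASTM E413, STC = value of the fitted reference contour at 500 Hz.
Contour value at 500 Hz = TL_500 + deficiency = 27 + 8 = 35
STC = 35


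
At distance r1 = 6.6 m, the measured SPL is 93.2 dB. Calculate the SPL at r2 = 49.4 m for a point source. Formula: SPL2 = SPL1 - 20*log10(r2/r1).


r2/r1 = 49.4/6.6 = 7.48485
Correction = 20*log10(7.48485) = 17.4837 dB
SPL2 = 93.2 - 17.4837 = 75.716 dB


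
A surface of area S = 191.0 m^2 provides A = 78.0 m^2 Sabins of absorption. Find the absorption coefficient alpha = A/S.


Absorption coefficient = absorbed power / incident power
alpha = A / S = 78.0 / 191.0 = 0.40838


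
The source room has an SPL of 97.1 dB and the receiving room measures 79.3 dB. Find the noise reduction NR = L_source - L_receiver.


NR = L_source - L_receiver (difference between source and receiving room levels)
NR = 97.1 - 79.3 = 17.8 dB


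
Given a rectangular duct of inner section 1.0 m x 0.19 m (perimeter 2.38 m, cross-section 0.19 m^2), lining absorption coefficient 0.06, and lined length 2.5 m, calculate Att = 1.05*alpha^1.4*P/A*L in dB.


alpha^1.4 = 0.06^1.4 = 0.0194721
Attenuation rate = 1.05 * alpha^1.4 * P / A
= 1.05 * 0.0194721 * 2.38 / 0.19 = 0.256109 dB/m
Total Att = 0.256109 * 2.5 = 0.64027 dB


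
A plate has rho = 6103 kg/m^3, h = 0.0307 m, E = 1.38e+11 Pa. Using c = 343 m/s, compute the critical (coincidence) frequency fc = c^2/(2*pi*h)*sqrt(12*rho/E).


12*rho/E = 12*6103/1.38e+11 = 5.30696e-07
sqrt(12*rho/E) = sqrt(5.30696e-07) = 0.000728489
c^2/(2*pi*h) = 343^2/(2*pi*0.0307) = 609916
fc = 609916 * 0.000728489 = 444.32 Hz


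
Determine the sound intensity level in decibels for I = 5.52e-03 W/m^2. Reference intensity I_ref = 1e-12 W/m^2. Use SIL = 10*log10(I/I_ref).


I / I_ref = 5.52e-03 / 1e-12 = 5.52e+09
SIL = 10 * log10(5.52e+09) = 97.419 dB


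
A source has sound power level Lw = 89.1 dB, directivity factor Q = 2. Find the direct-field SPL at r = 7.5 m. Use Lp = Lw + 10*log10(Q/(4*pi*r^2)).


4*pi*r^2 = 4*pi*7.5^2 = 706.858 m^2
Q / (4*pi*r^2) = 2 / 706.858 = 0.00282942
Lp = 89.1 + 10*log10(0.00282942) = 63.617 dB


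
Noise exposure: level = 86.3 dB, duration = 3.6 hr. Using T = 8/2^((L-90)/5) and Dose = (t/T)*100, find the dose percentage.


T_allowed = 8 / 2^((86.3 - 90)/5) = 13.3614 hr
Dose = 3.6 / 13.3614 * 100 = 26.943 %


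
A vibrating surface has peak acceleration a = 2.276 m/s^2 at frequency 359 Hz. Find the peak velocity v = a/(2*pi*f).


omega = 2*pi*f = 2*pi*359 = 2255.66 rad/s
v = a / omega = 2.276 / 2255.66 = 0.001009 m/s


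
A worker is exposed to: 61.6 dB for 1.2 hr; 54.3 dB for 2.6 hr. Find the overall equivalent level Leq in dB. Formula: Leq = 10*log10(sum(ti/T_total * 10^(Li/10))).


T_total = 1.2 + 2.6 = 3.8 hr
(1.2/3.8) * 10^(61.6/10) = 456455
(2.6/3.8) * 10^(54.3/10) = 184158
Sum = 456455 + 184158 = 640613
Leq = 10*log10(640613) = 58.066 dB


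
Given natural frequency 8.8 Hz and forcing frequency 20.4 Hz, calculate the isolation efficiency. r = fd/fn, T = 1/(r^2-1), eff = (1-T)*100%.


r = 20.4 / 8.8 = 2.31818
r^2 - 1 = 2.31818^2 - 1 = 4.37396
T = 1/4.37396 = 0.228626
Efficiency = (1 - 0.228626)*100 = 77.137 %


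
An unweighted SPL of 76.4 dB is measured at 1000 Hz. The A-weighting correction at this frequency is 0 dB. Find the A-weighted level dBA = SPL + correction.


A-weighting table: 1000 Hz -> 0 dB correction
SPL_A = SPL + correction = 76.4 + (0) = 76.4 dBA


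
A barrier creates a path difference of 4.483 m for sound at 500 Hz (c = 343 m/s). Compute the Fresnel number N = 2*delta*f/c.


N = 2*delta*f/c = 2*delta/lambda, where lambda = c/f
lambda = 343 / 500 = 0.686 m
N = 2 * 4.483 / 0.686 = 13.07


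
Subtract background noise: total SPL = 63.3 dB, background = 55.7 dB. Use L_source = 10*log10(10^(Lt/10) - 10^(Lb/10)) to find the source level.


10^(63.3/10) = 2.13796e+06
10^(55.7/10) = 371535
Difference = 2.13796e+06 - 371535 = 1.76642e+06
L_source = 10*log10(1.76642e+06) = 62.471 dB


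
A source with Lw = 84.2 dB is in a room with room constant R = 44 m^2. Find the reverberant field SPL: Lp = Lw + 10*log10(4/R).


4/R = 4/44 = 0.0909091
Lp = 84.2 + 10*log10(0.0909091) = 73.786 dB


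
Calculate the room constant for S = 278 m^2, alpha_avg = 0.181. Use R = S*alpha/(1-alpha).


R = 278 * 0.181 / (1 - 0.181) = 61.438 m^2


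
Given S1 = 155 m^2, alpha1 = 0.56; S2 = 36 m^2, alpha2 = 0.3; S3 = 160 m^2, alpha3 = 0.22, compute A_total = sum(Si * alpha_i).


155 * 0.56 = 86.8
36 * 0.3 = 10.8
160 * 0.22 = 35.2
A_total = 86.8 + 10.8 + 35.2 = 132.8 m^2
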